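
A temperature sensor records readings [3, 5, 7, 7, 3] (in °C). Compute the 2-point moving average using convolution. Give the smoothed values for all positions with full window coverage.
2-point moving average kernel = [1, 1]. Apply in 'valid' mode (full window coverage): avg[0] = (3 + 5) / 2 = 4.0; avg[1] = (5 + 7) / 2 = 6.0; avg[2] = (7 + 7) / 2 = 7.0; avg[3] = (7 + 3) / 2 = 5.0. Smoothed values: [4.0, 6.0, 7.0, 5.0]

[4.0, 6.0, 7.0, 5.0]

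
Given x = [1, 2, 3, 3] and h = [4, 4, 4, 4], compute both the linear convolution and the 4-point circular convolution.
Linear: y_lin[0] = 1×4 = 4; y_lin[1] = 1×4 + 2×4 = 12; y_lin[2] = 1×4 + 2×4 + 3×4 = 24; y_lin[3] = 1×4 + 2×4 + 3×4 + 3×4 = 36; y_lin[4] = 2×4 + 3×4 + 3×4 = 32; y_lin[5] = 3×4 + 3×4 = 24; y_lin[6] = 3×4 = 12 → [4, 12, 24, 36, 32, 24, 12]. Circular (length 4): y[0] = 1×4 + 2×4 + 3×4 + 3×4 = 36; y[1] = 1×4 + 2×4 + 3×4 + 3×4 = 36; y[2] = 1×4 + 2×4 + 3×4 + 3×4 = 36; y[3] = 1×4 + 2×4 + 3×4 + 3×4 = 36 → [36, 36, 36, 36]

Linear: [4, 12, 24, 36, 32, 24, 12], Circular: [36, 36, 36, 36]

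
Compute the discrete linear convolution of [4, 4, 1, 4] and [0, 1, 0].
y[0] = 4×0 = 0; y[1] = 4×1 + 4×0 = 4; y[2] = 4×0 + 4×1 + 1×0 = 4; y[3] = 4×0 + 1×1 + 4×0 = 1; y[4] = 1×0 + 4×1 = 4; y[5] = 4×0 = 0

[0, 4, 4, 1, 4, 0]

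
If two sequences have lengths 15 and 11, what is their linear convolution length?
Linear/full convolution length: m + n - 1 = 15 + 11 - 1 = 25

25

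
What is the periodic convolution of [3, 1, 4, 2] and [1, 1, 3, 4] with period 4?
Use y[k] = Σ_j a[j]·b[(k-j) mod 4]. y[0] = 3×1 + 1×4 + 4×3 + 2×1 = 21; y[1] = 3×1 + 1×1 + 4×4 + 2×3 = 26; y[2] = 3×3 + 1×1 + 4×1 + 2×4 = 22; y[3] = 3×4 + 1×3 + 4×1 + 2×1 = 21. Result: [21, 26, 22, 21]

[21, 26, 22, 21]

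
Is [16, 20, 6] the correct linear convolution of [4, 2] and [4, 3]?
Recompute linear convolution of [4, 2] and [4, 3]: y[0] = 4×4 = 16; y[1] = 4×3 + 2×4 = 20; y[2] = 2×3 = 6 → [16, 20, 6]. Given [16, 20, 6] matches, so answer: Yes

Yes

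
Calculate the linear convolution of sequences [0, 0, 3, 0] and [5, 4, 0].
y[0] = 0×5 = 0; y[1] = 0×4 + 0×5 = 0; y[2] = 0×0 + 0×4 + 3×5 = 15; y[3] = 0×0 + 3×4 + 0×5 = 12; y[4] = 3×0 + 0×4 = 0; y[5] = 0×0 = 0

[0, 0, 15, 12, 0, 0]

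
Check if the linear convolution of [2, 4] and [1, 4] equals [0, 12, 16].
Recompute linear convolution of [2, 4] and [1, 4]: y[0] = 2×1 = 2; y[1] = 2×4 + 4×1 = 12; y[2] = 4×4 = 16 → [2, 12, 16]. Compare to given [0, 12, 16]: they differ at index 0: given 0, correct 2, so answer: No

No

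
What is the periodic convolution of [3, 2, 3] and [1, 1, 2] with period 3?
Use y[k] = Σ_j s[j]·t[(k-j) mod 3]. y[0] = 3×1 + 2×2 + 3×1 = 10; y[1] = 3×1 + 2×1 + 3×2 = 11; y[2] = 3×2 + 2×1 + 3×1 = 11. Result: [10, 11, 11]

[10, 11, 11]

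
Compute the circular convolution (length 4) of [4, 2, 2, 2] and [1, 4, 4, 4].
Use y[k] = Σ_j u[j]·v[(k-j) mod 4]. y[0] = 4×1 + 2×4 + 2×4 + 2×4 = 28; y[1] = 4×4 + 2×1 + 2×4 + 2×4 = 34; y[2] = 4×4 + 2×4 + 2×1 + 2×4 = 34; y[3] = 4×4 + 2×4 + 2×4 + 2×1 = 34. Result: [28, 34, 34, 34]

[28, 34, 34, 34]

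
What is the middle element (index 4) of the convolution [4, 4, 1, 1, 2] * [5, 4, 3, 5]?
Use y[k] = Σ_i a[i]·b[k-i] at k=4. y[4] = 4×5 + 1×3 + 1×4 + 2×5 = 37

37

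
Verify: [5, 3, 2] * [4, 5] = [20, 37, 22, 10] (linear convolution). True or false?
Recompute linear convolution of [5, 3, 2] and [4, 5]: y[0] = 5×4 = 20; y[1] = 5×5 + 3×4 = 37; y[2] = 3×5 + 2×4 = 23; y[3] = 2×5 = 10 → [20, 37, 23, 10]. Compare to given [20, 37, 22, 10]: they differ at index 2: given 22, correct 23, so answer: No

No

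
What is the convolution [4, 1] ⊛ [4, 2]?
y[0] = 4×4 = 16; y[1] = 4×2 + 1×4 = 12; y[2] = 1×2 = 2

[16, 12, 2]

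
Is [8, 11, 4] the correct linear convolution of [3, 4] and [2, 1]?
Recompute linear convolution of [3, 4] and [2, 1]: y[0] = 3×2 = 6; y[1] = 3×1 + 4×2 = 11; y[2] = 4×1 = 4 → [6, 11, 4]. Compare to given [8, 11, 4]: they differ at index 0: given 8, correct 6, so answer: No

No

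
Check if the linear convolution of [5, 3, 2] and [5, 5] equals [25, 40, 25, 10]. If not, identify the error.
Recompute linear convolution of [5, 3, 2] and [5, 5]: y[0] = 5×5 = 25; y[1] = 5×5 + 3×5 = 40; y[2] = 3×5 + 2×5 = 25; y[3] = 2×5 = 10 → [25, 40, 25, 10]. Given [25, 40, 25, 10] matches, so answer: Yes

Yes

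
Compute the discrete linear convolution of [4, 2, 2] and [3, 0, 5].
y[0] = 4×3 = 12; y[1] = 4×0 + 2×3 = 6; y[2] = 4×5 + 2×0 + 2×3 = 26; y[3] = 2×5 + 2×0 = 10; y[4] = 2×5 = 10

[12, 6, 26, 10, 10]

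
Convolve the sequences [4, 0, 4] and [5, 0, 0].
y[0] = 4×5 = 20; y[1] = 4×0 + 0×5 = 0; y[2] = 4×0 + 0×0 + 4×5 = 20; y[3] = 0×0 + 4×0 = 0; y[4] = 4×0 = 0

[20, 0, 20, 0, 0]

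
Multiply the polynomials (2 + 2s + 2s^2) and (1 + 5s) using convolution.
Ascending coefficients: a = [2, 2, 2], b = [1, 5]. c[0] = 2×1 = 2; c[1] = 2×5 + 2×1 = 12; c[2] = 2×5 + 2×1 = 12; c[3] = 2×5 = 10. Result coefficients: [2, 12, 12, 10] → 2 + 12s + 12s^2 + 10s^3

2 + 12s + 12s^2 + 10s^3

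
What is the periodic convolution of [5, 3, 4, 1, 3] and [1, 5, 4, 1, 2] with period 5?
Use y[k] = Σ_j x[j]·h[(k-j) mod 5]. y[0] = 5×1 + 3×2 + 4×1 + 1×4 + 3×5 = 34; y[1] = 5×5 + 3×1 + 4×2 + 1×1 + 3×4 = 49; y[2] = 5×4 + 3×5 + 4×1 + 1×2 + 3×1 = 44; y[3] = 5×1 + 3×4 + 4×5 + 1×1 + 3×2 = 44; y[4] = 5×2 + 3×1 + 4×4 + 1×5 + 3×1 = 37. Result: [34, 49, 44, 44, 37]

[34, 49, 44, 44, 37]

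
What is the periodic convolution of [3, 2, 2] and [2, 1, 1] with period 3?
Use y[k] = Σ_j u[j]·v[(k-j) mod 3]. y[0] = 3×2 + 2×1 + 2×1 = 10; y[1] = 3×1 + 2×2 + 2×1 = 9; y[2] = 3×1 + 2×1 + 2×2 = 9. Result: [10, 9, 9]

[10, 9, 9]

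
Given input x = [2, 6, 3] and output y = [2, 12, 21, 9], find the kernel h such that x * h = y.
Output length 4 = len(x) + len(h) - 1 ⇒ len(h) = 2. Solve h forward using h[k] = (y[k] - Σ_{i≥1} x[i]·h[k-i]) / x[0]: h[0] = y[0] / x[0] = 2 / 2 = 1; h[1] = (y[1] - 6×1) / x[0] = (12 - 6×1) / 2 = 3. So h = [1, 3]. Forward-check [2, 6, 3] * [1, 3]: y[0] = 2×1 = 2; y[1] = 2×3 + 6×1 = 12; y[2] = 6×3 + 3×1 = 21; y[3] = 3×3 = 9 → [2, 12, 21, 9] ✓

[1, 3]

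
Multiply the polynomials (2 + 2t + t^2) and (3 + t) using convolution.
Ascending coefficients: a = [2, 2, 1], b = [3, 1]. c[0] = 2×3 = 6; c[1] = 2×1 + 2×3 = 8; c[2] = 2×1 + 1×3 = 5; c[3] = 1×1 = 1. Result coefficients: [6, 8, 5, 1] → 6 + 8t + 5t^2 + t^3

6 + 8t + 5t^2 + t^3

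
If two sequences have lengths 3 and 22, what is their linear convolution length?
Linear/full convolution length: m + n - 1 = 3 + 22 - 1 = 24

24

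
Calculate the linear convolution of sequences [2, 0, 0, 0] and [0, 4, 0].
y[0] = 2×0 = 0; y[1] = 2×4 + 0×0 = 8; y[2] = 2×0 + 0×4 + 0×0 = 0; y[3] = 0×0 + 0×4 + 0×0 = 0; y[4] = 0×0 + 0×4 = 0; y[5] = 0×0 = 0

[0, 8, 0, 0, 0, 0]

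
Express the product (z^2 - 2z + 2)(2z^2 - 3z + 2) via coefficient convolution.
Ascending coefficients: a = [2, -2, 1], b = [2, -3, 2]. c[0] = 2×2 = 4; c[1] = 2×-3 + -2×2 = -10; c[2] = 2×2 + -2×-3 + 1×2 = 12; c[3] = -2×2 + 1×-3 = -7; c[4] = 1×2 = 2. Result coefficients: [4, -10, 12, -7, 2] → 2z^4 - 7z^3 + 12z^2 - 10z + 4

2z^4 - 7z^3 + 12z^2 - 10z + 4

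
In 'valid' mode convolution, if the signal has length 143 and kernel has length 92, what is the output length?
'Valid' mode counts only positions where the kernel fully overlaps the signal: m - n + 1 = 143 - 92 + 1 = 52

52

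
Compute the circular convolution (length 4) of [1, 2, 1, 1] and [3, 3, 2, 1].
Use y[k] = Σ_j s[j]·t[(k-j) mod 4]. y[0] = 1×3 + 2×1 + 1×2 + 1×3 = 10; y[1] = 1×3 + 2×3 + 1×1 + 1×2 = 12; y[2] = 1×2 + 2×3 + 1×3 + 1×1 = 12; y[3] = 1×1 + 2×2 + 1×3 + 1×3 = 11. Result: [10, 12, 12, 11]

[10, 12, 12, 11]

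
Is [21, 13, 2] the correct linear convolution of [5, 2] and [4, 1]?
Recompute linear convolution of [5, 2] and [4, 1]: y[0] = 5×4 = 20; y[1] = 5×1 + 2×4 = 13; y[2] = 2×1 = 2 → [20, 13, 2]. Compare to given [21, 13, 2]: they differ at index 0: given 21, correct 20, so answer: No

No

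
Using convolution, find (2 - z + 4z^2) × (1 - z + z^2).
Ascending coefficients: a = [2, -1, 4], b = [1, -1, 1]. c[0] = 2×1 = 2; c[1] = 2×-1 + -1×1 = -3; c[2] = 2×1 + -1×-1 + 4×1 = 7; c[3] = -1×1 + 4×-1 = -5; c[4] = 4×1 = 4. Result coefficients: [2, -3, 7, -5, 4] → 2 - 3z + 7z^2 - 5z^3 + 4z^4

2 - 3z + 7z^2 - 5z^3 + 4z^4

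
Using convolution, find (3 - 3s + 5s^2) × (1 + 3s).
Ascending coefficients: a = [3, -3, 5], b = [1, 3]. c[0] = 3×1 = 3; c[1] = 3×3 + -3×1 = 6; c[2] = -3×3 + 5×1 = -4; c[3] = 5×3 = 15. Result coefficients: [3, 6, -4, 15] → 3 + 6s - 4s^2 + 15s^3

3 + 6s - 4s^2 + 15s^3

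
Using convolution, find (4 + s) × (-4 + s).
Ascending coefficients: a = [4, 1], b = [-4, 1]. c[0] = 4×-4 = -16; c[1] = 4×1 + 1×-4 = 0; c[2] = 1×1 = 1. Result coefficients: [-16, 0, 1] → -16 + s^2

-16 + s^2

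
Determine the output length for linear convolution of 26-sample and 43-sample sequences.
Linear/full convolution length: m + n - 1 = 26 + 43 - 1 = 68

68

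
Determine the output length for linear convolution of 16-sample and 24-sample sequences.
Linear/full convolution length: m + n - 1 = 16 + 24 - 1 = 39

39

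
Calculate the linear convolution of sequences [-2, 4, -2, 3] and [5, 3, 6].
y[0] = -2×5 = -10; y[1] = -2×3 + 4×5 = 14; y[2] = -2×6 + 4×3 + -2×5 = -10; y[3] = 4×6 + -2×3 + 3×5 = 33; y[4] = -2×6 + 3×3 = -3; y[5] = 3×6 = 18

[-10, 14, -10, 33, -3, 18]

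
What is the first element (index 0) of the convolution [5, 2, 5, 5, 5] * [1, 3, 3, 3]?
Use y[k] = Σ_i a[i]·b[k-i] at k=0. y[0] = 5×1 = 5

5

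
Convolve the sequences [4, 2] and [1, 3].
y[0] = 4×1 = 4; y[1] = 4×3 + 2×1 = 14; y[2] = 2×3 = 6

[4, 14, 6]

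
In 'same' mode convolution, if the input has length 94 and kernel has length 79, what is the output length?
'Same' mode returns an output with the same length as the input: 94

94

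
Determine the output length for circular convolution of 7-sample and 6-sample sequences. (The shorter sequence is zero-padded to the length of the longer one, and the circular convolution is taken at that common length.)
Circular convolution (zero-padding the shorter input) has length max(m, n) = max(7, 6) = 7

7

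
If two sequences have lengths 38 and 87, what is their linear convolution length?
Linear/full convolution length: m + n - 1 = 38 + 87 - 1 = 124

124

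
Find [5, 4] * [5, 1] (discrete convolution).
y[0] = 5×5 = 25; y[1] = 5×1 + 4×5 = 25; y[2] = 4×1 = 4

[25, 25, 4]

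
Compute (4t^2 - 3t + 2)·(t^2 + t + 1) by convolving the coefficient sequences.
Ascending coefficients: a = [2, -3, 4], b = [1, 1, 1]. c[0] = 2×1 = 2; c[1] = 2×1 + -3×1 = -1; c[2] = 2×1 + -3×1 + 4×1 = 3; c[3] = -3×1 + 4×1 = 1; c[4] = 4×1 = 4. Result coefficients: [2, -1, 3, 1, 4] → 4t^4 + t^3 + 3t^2 - t + 2

4t^4 + t^3 + 3t^2 - t + 2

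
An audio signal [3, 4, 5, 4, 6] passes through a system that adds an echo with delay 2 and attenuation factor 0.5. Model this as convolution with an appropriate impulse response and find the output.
Direct-path + delayed-attenuated-path model → impulse response h = [1, 0, 0.5] (1 at lag 0, 0.5 at lag 2). Output y[n] = x[n] + 0.5·x[n - 2] (with x[n] = 0 outside 0..4): y[0] = 3 + 0.5×0 = 3; y[1] = 4 + 0.5×0 = 4; y[2] = 5 + 0.5×3 = 6.5; y[3] = 4 + 0.5×4 = 6.0; y[4] = 6 + 0.5×5 = 8.5; y[5] = 0 + 0.5×4 = 2.0; y[6] = 0 + 0.5×6 = 3.0. So y = [3, 4, 6.5, 6.0, 8.5, 2.0, 3.0]

[3, 4, 6.5, 6.0, 8.5, 2.0, 3.0]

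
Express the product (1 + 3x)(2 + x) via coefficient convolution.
Ascending coefficients: a = [1, 3], b = [2, 1]. c[0] = 1×2 = 2; c[1] = 1×1 + 3×2 = 7; c[2] = 3×1 = 3. Result coefficients: [2, 7, 3] → 2 + 7x + 3x^2

2 + 7x + 3x^2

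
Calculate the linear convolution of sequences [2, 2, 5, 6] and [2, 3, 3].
y[0] = 2×2 = 4; y[1] = 2×3 + 2×2 = 10; y[2] = 2×3 + 2×3 + 5×2 = 22; y[3] = 2×3 + 5×3 + 6×2 = 33; y[4] = 5×3 + 6×3 = 33; y[5] = 6×3 = 18

[4, 10, 22, 33, 33, 18]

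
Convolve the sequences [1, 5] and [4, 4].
y[0] = 1×4 = 4; y[1] = 1×4 + 5×4 = 24; y[2] = 5×4 = 20

[4, 24, 20]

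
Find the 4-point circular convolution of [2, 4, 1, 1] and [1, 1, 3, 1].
Use y[k] = Σ_j a[j]·b[(k-j) mod 4]. y[0] = 2×1 + 4×1 + 1×3 + 1×1 = 10; y[1] = 2×1 + 4×1 + 1×1 + 1×3 = 10; y[2] = 2×3 + 4×1 + 1×1 + 1×1 = 12; y[3] = 2×1 + 4×3 + 1×1 + 1×1 = 16. Result: [10, 10, 12, 16]

[10, 10, 12, 16]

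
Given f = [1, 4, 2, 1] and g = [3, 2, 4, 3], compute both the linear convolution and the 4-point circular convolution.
Linear: y_lin[0] = 1×3 = 3; y_lin[1] = 1×2 + 4×3 = 14; y_lin[2] = 1×4 + 4×2 + 2×3 = 18; y_lin[3] = 1×3 + 4×4 + 2×2 + 1×3 = 26; y_lin[4] = 4×3 + 2×4 + 1×2 = 22; y_lin[5] = 2×3 + 1×4 = 10; y_lin[6] = 1×3 = 3 → [3, 14, 18, 26, 22, 10, 3]. Circular (length 4): y[0] = 1×3 + 4×3 + 2×4 + 1×2 = 25; y[1] = 1×2 + 4×3 + 2×3 + 1×4 = 24; y[2] = 1×4 + 4×2 + 2×3 + 1×3 = 21; y[3] = 1×3 + 4×4 + 2×2 + 1×3 = 26 → [25, 24, 21, 26]

Linear: [3, 14, 18, 26, 22, 10, 3], Circular: [25, 24, 21, 26]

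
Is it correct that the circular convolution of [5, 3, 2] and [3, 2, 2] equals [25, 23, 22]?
Recompute circular convolution of [5, 3, 2] and [3, 2, 2]: y[0] = 5×3 + 3×2 + 2×2 = 25; y[1] = 5×2 + 3×3 + 2×2 = 23; y[2] = 5×2 + 3×2 + 2×3 = 22 → [25, 23, 22]. Given [25, 23, 22] matches, so answer: Yes

Yes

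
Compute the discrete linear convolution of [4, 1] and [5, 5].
y[0] = 4×5 = 20; y[1] = 4×5 + 1×5 = 25; y[2] = 1×5 = 5

[20, 25, 5]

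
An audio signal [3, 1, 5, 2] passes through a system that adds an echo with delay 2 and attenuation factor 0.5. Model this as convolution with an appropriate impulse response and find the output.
Direct-path + delayed-attenuated-path model → impulse response h = [1, 0, 0.5] (1 at lag 0, 0.5 at lag 2). Output y[n] = x[n] + 0.5·x[n - 2] (with x[n] = 0 outside 0..3): y[0] = 3 + 0.5×0 = 3; y[1] = 1 + 0.5×0 = 1; y[2] = 5 + 0.5×3 = 6.5; y[3] = 2 + 0.5×1 = 2.5; y[4] = 0 + 0.5×5 = 2.5; y[5] = 0 + 0.5×2 = 1.0. So y = [3, 1, 6.5, 2.5, 2.5, 1.0]

[3, 1, 6.5, 2.5, 2.5, 1.0]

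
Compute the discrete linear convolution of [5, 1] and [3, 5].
y[0] = 5×3 = 15; y[1] = 5×5 + 1×3 = 28; y[2] = 1×5 = 5

[15, 28, 5]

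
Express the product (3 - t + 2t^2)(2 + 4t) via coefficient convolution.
Ascending coefficients: a = [3, -1, 2], b = [2, 4]. c[0] = 3×2 = 6; c[1] = 3×4 + -1×2 = 10; c[2] = -1×4 + 2×2 = 0; c[3] = 2×4 = 8. Result coefficients: [6, 10, 0, 8] → 6 + 10t + 8t^3

6 + 10t + 8t^3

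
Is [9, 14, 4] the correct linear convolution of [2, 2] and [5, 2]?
Recompute linear convolution of [2, 2] and [5, 2]: y[0] = 2×5 = 10; y[1] = 2×2 + 2×5 = 14; y[2] = 2×2 = 4 → [10, 14, 4]. Compare to given [9, 14, 4]: they differ at index 0: given 9, correct 10, so answer: No

No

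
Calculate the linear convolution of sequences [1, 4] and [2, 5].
y[0] = 1×2 = 2; y[1] = 1×5 + 4×2 = 13; y[2] = 4×5 = 20

[2, 13, 20]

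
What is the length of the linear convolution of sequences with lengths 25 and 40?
Linear/full convolution length: m + n - 1 = 25 + 40 - 1 = 64

64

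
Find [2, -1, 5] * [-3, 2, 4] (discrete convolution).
y[0] = 2×-3 = -6; y[1] = 2×2 + -1×-3 = 7; y[2] = 2×4 + -1×2 + 5×-3 = -9; y[3] = -1×4 + 5×2 = 6; y[4] = 5×4 = 20

[-6, 7, -9, 6, 20]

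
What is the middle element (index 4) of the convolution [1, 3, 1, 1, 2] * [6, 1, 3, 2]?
Use y[k] = Σ_i a[i]·b[k-i] at k=4. y[4] = 3×2 + 1×3 + 1×1 + 2×6 = 22

22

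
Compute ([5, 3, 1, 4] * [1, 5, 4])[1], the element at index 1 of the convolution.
Use y[k] = Σ_i a[i]·b[k-i] at k=1. y[1] = 5×5 + 3×1 = 28

28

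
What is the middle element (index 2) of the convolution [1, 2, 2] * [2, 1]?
Use y[k] = Σ_i a[i]·b[k-i] at k=2. y[2] = 2×1 + 2×2 = 6

6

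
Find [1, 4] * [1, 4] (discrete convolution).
y[0] = 1×1 = 1; y[1] = 1×4 + 4×1 = 8; y[2] = 4×4 = 16

[1, 8, 16]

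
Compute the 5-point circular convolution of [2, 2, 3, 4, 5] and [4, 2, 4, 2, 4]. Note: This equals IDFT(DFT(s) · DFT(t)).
Either evaluate y[k] = Σ_j s[j]·t[(k-j) mod 5] directly, or use IDFT(DFT(s) · DFT(t)). y[0] = 2×4 + 2×4 + 3×2 + 4×4 + 5×2 = 48; y[1] = 2×2 + 2×4 + 3×4 + 4×2 + 5×4 = 52; y[2] = 2×4 + 2×2 + 3×4 + 4×4 + 5×2 = 50; y[3] = 2×2 + 2×4 + 3×2 + 4×4 + 5×4 = 54; y[4] = 2×4 + 2×2 + 3×4 + 4×2 + 5×4 = 52. Result: [48, 52, 50, 54, 52]

[48, 52, 50, 54, 52]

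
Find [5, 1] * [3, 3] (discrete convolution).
y[0] = 5×3 = 15; y[1] = 5×3 + 1×3 = 18; y[2] = 1×3 = 3

[15, 18, 3]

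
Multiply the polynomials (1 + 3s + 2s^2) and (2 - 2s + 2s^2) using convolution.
Ascending coefficients: a = [1, 3, 2], b = [2, -2, 2]. c[0] = 1×2 = 2; c[1] = 1×-2 + 3×2 = 4; c[2] = 1×2 + 3×-2 + 2×2 = 0; c[3] = 3×2 + 2×-2 = 2; c[4] = 2×2 = 4. Result coefficients: [2, 4, 0, 2, 4] → 2 + 4s + 2s^3 + 4s^4

2 + 4s + 2s^3 + 4s^4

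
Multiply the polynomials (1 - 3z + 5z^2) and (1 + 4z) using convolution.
Ascending coefficients: a = [1, -3, 5], b = [1, 4]. c[0] = 1×1 = 1; c[1] = 1×4 + -3×1 = 1; c[2] = -3×4 + 5×1 = -7; c[3] = 5×4 = 20. Result coefficients: [1, 1, -7, 20] → 1 + z - 7z^2 + 20z^3

1 + z - 7z^2 + 20z^3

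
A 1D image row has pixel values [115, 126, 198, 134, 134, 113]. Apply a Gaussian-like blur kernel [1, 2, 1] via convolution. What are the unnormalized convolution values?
Convolve image row [115, 126, 198, 134, 134, 113] with kernel [1, 2, 1]: y[0] = 115×1 = 115; y[1] = 115×2 + 126×1 = 356; y[2] = 115×1 + 126×2 + 198×1 = 565; y[3] = 126×1 + 198×2 + 134×1 = 656; y[4] = 198×1 + 134×2 + 134×1 = 600; y[5] = 134×1 + 134×2 + 113×1 = 515; y[6] = 134×1 + 113×2 = 360; y[7] = 113×1 = 113 → [115, 356, 565, 656, 600, 515, 360, 113]. Normalization factor = sum(kernel) = 4.

[115, 356, 565, 656, 600, 515, 360, 113]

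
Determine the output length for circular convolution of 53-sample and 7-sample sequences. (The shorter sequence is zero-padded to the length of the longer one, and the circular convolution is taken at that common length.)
Circular convolution (zero-padding the shorter input) has length max(m, n) = max(53, 7) = 53

53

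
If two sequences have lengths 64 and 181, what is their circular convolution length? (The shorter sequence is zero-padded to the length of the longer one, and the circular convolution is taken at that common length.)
Circular convolution (zero-padding the shorter input) has length max(m, n) = max(64, 181) = 181

181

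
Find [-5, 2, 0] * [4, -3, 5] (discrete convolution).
y[0] = -5×4 = -20; y[1] = -5×-3 + 2×4 = 23; y[2] = -5×5 + 2×-3 + 0×4 = -31; y[3] = 2×5 + 0×-3 = 10; y[4] = 0×5 = 0

[-20, 23, -31, 10, 0]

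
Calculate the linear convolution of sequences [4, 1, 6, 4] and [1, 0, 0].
y[0] = 4×1 = 4; y[1] = 4×0 + 1×1 = 1; y[2] = 4×0 + 1×0 + 6×1 = 6; y[3] = 1×0 + 6×0 + 4×1 = 4; y[4] = 6×0 + 4×0 = 0; y[5] = 4×0 = 0

[4, 1, 6, 4, 0, 0]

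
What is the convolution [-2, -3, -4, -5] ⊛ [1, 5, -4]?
y[0] = -2×1 = -2; y[1] = -2×5 + -3×1 = -13; y[2] = -2×-4 + -3×5 + -4×1 = -11; y[3] = -3×-4 + -4×5 + -5×1 = -13; y[4] = -4×-4 + -5×5 = -9; y[5] = -5×-4 = 20

[-2, -13, -11, -13, -9, 20]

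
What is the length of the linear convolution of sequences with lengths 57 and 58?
Linear/full convolution length: m + n - 1 = 57 + 58 - 1 = 114

114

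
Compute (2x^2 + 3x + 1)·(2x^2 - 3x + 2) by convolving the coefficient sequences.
Ascending coefficients: a = [1, 3, 2], b = [2, -3, 2]. c[0] = 1×2 = 2; c[1] = 1×-3 + 3×2 = 3; c[2] = 1×2 + 3×-3 + 2×2 = -3; c[3] = 3×2 + 2×-3 = 0; c[4] = 2×2 = 4. Result coefficients: [2, 3, -3, 0, 4] → 4x^4 - 3x^2 + 3x + 2

4x^4 - 3x^2 + 3x + 2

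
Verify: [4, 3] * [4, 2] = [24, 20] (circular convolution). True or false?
Recompute circular convolution of [4, 3] and [4, 2]: y[0] = 4×4 + 3×2 = 22; y[1] = 4×2 + 3×4 = 20 → [22, 20]. Compare to given [24, 20]: they differ at index 0: given 24, correct 22, so answer: No

No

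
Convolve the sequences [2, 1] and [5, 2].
y[0] = 2×5 = 10; y[1] = 2×2 + 1×5 = 9; y[2] = 1×2 = 2

[10, 9, 2]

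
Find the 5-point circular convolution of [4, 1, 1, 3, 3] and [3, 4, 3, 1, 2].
Use y[k] = Σ_j f[j]·g[(k-j) mod 5]. y[0] = 4×3 + 1×2 + 1×1 + 3×3 + 3×4 = 36; y[1] = 4×4 + 1×3 + 1×2 + 3×1 + 3×3 = 33; y[2] = 4×3 + 1×4 + 1×3 + 3×2 + 3×1 = 28; y[3] = 4×1 + 1×3 + 1×4 + 3×3 + 3×2 = 26; y[4] = 4×2 + 1×1 + 1×3 + 3×4 + 3×3 = 33. Result: [36, 33, 28, 26, 33]

[36, 33, 28, 26, 33]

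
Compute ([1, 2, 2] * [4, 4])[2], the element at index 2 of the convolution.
Use y[k] = Σ_i a[i]·b[k-i] at k=2. y[2] = 2×4 + 2×4 = 16

16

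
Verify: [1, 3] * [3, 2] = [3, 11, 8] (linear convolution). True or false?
Recompute linear convolution of [1, 3] and [3, 2]: y[0] = 1×3 = 3; y[1] = 1×2 + 3×3 = 11; y[2] = 3×2 = 6 → [3, 11, 6]. Compare to given [3, 11, 8]: they differ at index 2: given 8, correct 6, so answer: No

No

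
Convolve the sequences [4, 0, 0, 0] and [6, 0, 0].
y[0] = 4×6 = 24; y[1] = 4×0 + 0×6 = 0; y[2] = 4×0 + 0×0 + 0×6 = 0; y[3] = 0×0 + 0×0 + 0×6 = 0; y[4] = 0×0 + 0×0 = 0; y[5] = 0×0 = 0

[24, 0, 0, 0, 0, 0]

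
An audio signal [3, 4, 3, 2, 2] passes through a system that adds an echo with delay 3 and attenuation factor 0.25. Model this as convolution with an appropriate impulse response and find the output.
Direct-path + delayed-attenuated-path model → impulse response h = [1, 0, 0, 0.25] (1 at lag 0, 0.25 at lag 3). Output y[n] = x[n] + 0.25·x[n - 3] (with x[n] = 0 outside 0..4): y[0] = 3 + 0.25×0 = 3; y[1] = 4 + 0.25×0 = 4; y[2] = 3 + 0.25×0 = 3; y[3] = 2 + 0.25×3 = 2.75; y[4] = 2 + 0.25×4 = 3.0; y[5] = 0 + 0.25×3 = 0.75; y[6] = 0 + 0.25×2 = 0.5; y[7] = 0 + 0.25×2 = 0.5. So y = [3, 4, 3, 2.75, 3.0, 0.75, 0.5, 0.5]

[3, 4, 3, 2.75, 3.0, 0.75, 0.5, 0.5]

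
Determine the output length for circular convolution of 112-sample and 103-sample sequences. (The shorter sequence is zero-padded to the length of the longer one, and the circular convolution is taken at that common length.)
Circular convolution (zero-padding the shorter input) has length max(m, n) = max(112, 103) = 112

112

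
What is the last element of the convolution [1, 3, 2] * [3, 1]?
Use y[k] = Σ_i a[i]·b[k-i] at k=3. y[3] = 2×1 = 2

2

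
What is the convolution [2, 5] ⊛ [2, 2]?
y[0] = 2×2 = 4; y[1] = 2×2 + 5×2 = 14; y[2] = 5×2 = 10

[4, 14, 10]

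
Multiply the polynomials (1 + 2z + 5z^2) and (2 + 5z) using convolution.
Ascending coefficients: a = [1, 2, 5], b = [2, 5]. c[0] = 1×2 = 2; c[1] = 1×5 + 2×2 = 9; c[2] = 2×5 + 5×2 = 20; c[3] = 5×5 = 25. Result coefficients: [2, 9, 20, 25] → 2 + 9z + 20z^2 + 25z^3

2 + 9z + 20z^2 + 25z^3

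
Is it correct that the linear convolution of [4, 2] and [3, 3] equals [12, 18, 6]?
Recompute linear convolution of [4, 2] and [3, 3]: y[0] = 4×3 = 12; y[1] = 4×3 + 2×3 = 18; y[2] = 2×3 = 6 → [12, 18, 6]. Given [12, 18, 6] matches, so answer: Yes

Yes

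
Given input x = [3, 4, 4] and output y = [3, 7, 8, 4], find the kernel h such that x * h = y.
Output length 4 = len(x) + len(h) - 1 ⇒ len(h) = 2. Solve h forward using h[k] = (y[k] - Σ_{i≥1} x[i]·h[k-i]) / x[0]: h[0] = y[0] / x[0] = 3 / 3 = 1; h[1] = (y[1] - 4×1) / x[0] = (7 - 4×1) / 3 = 1. So h = [1, 1]. Forward-check [3, 4, 4] * [1, 1]: y[0] = 3×1 = 3; y[1] = 3×1 + 4×1 = 7; y[2] = 4×1 + 4×1 = 8; y[3] = 4×1 = 4 → [3, 7, 8, 4] ✓

[1, 1]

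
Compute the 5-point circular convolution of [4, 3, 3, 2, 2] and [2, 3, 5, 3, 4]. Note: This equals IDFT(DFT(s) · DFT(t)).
Either evaluate y[k] = Σ_j s[j]·t[(k-j) mod 5] directly, or use IDFT(DFT(s) · DFT(t)). y[0] = 4×2 + 3×4 + 3×3 + 2×5 + 2×3 = 45; y[1] = 4×3 + 3×2 + 3×4 + 2×3 + 2×5 = 46; y[2] = 4×5 + 3×3 + 3×2 + 2×4 + 2×3 = 49; y[3] = 4×3 + 3×5 + 3×3 + 2×2 + 2×4 = 48; y[4] = 4×4 + 3×3 + 3×5 + 2×3 + 2×2 = 50. Result: [45, 46, 49, 48, 50]

[45, 46, 49, 48, 50]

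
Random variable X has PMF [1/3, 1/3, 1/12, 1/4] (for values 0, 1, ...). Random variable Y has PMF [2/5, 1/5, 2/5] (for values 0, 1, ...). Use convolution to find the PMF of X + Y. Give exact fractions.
P(X+Y=k) = Σ_i P(X=i)·P(Y=k-i) — a convolution of [1/3, 1/3, 1/12, 1/4] and [2/5, 1/5, 2/5]. P(X+Y=0) = (1/3)×(2/5) = 2/15; P(X+Y=1) = (1/3)×(1/5) + (1/3)×(2/5) = 1/15 + 2/15 = 1/5; P(X+Y=2) = (1/3)×(2/5) + (1/3)×(1/5) + (1/12)×(2/5) = 2/15 + 1/15 + 1/30 = 7/30; P(X+Y=3) = (1/3)×(2/5) + (1/12)×(1/5) + (1/4)×(2/5) = 2/15 + 1/60 + 1/10 = 1/4; P(X+Y=4) = (1/12)×(2/5) + (1/4)×(1/5) = 1/30 + 1/20 = 1/12; P(X+Y=5) = (1/4)×(2/5) = 1/10. PMF: [2/15, 1/5, 7/30, 1/4, 1/12, 1/10] (sums to 1 ✓)

[2/15, 1/5, 7/30, 1/4, 1/12, 1/10]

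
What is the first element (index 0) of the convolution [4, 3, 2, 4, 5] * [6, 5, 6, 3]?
Use y[k] = Σ_i a[i]·b[k-i] at k=0. y[0] = 4×6 = 24

24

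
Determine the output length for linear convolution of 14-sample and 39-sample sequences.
Linear/full convolution length: m + n - 1 = 14 + 39 - 1 = 52

52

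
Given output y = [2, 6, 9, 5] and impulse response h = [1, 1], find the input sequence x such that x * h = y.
Deconvolve y=[2, 6, 9, 5] by h=[1, 1]. Since h[0]=1, solve forward: x[0] = y[0] / 1 = 2; x[1] = (y[1] - 2×1) / 1 = 4; x[2] = (y[2] - 4×1) / 1 = 5. So x = [2, 4, 5]. Check by forward convolution: y[0] = 2×1 = 2; y[1] = 2×1 + 4×1 = 6; y[2] = 4×1 + 5×1 = 9; y[3] = 5×1 = 5

[2, 4, 5]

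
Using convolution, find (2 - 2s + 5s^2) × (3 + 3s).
Ascending coefficients: a = [2, -2, 5], b = [3, 3]. c[0] = 2×3 = 6; c[1] = 2×3 + -2×3 = 0; c[2] = -2×3 + 5×3 = 9; c[3] = 5×3 = 15. Result coefficients: [6, 0, 9, 15] → 6 + 9s^2 + 15s^3

6 + 9s^2 + 15s^3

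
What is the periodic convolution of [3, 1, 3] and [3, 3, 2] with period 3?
Use y[k] = Σ_j f[j]·g[(k-j) mod 3]. y[0] = 3×3 + 1×2 + 3×3 = 20; y[1] = 3×3 + 1×3 + 3×2 = 18; y[2] = 3×2 + 1×3 + 3×3 = 18. Result: [20, 18, 18]

[20, 18, 18]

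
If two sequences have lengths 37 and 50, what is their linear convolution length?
Linear/full convolution length: m + n - 1 = 37 + 50 - 1 = 86

86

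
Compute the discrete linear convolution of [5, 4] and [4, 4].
y[0] = 5×4 = 20; y[1] = 5×4 + 4×4 = 36; y[2] = 4×4 = 16

[20, 36, 16]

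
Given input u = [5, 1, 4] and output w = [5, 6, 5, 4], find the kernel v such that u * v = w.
Output length 4 = len(u) + len(v) - 1 ⇒ len(v) = 2. Solve v forward using v[k] = (w[k] - Σ_{i≥1} u[i]·v[k-i]) / u[0]: v[0] = w[0] / u[0] = 5 / 5 = 1; v[1] = (w[1] - 1×1) / u[0] = (6 - 1×1) / 5 = 1. So v = [1, 1]. Forward-check [5, 1, 4] * [1, 1]: w[0] = 5×1 = 5; w[1] = 5×1 + 1×1 = 6; w[2] = 1×1 + 4×1 = 5; w[3] = 4×1 = 4 → [5, 6, 5, 4] ✓

[1, 1]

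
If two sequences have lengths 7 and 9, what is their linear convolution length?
Linear/full convolution length: m + n - 1 = 7 + 9 - 1 = 15

15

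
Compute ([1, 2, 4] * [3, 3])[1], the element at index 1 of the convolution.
Use y[k] = Σ_i a[i]·b[k-i] at k=1. y[1] = 1×3 + 2×3 = 9

9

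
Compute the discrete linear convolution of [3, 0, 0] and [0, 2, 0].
y[0] = 3×0 = 0; y[1] = 3×2 + 0×0 = 6; y[2] = 3×0 + 0×2 + 0×0 = 0; y[3] = 0×0 + 0×2 = 0; y[4] = 0×0 = 0

[0, 6, 0, 0, 0]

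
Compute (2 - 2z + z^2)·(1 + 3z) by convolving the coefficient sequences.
Ascending coefficients: a = [2, -2, 1], b = [1, 3]. c[0] = 2×1 = 2; c[1] = 2×3 + -2×1 = 4; c[2] = -2×3 + 1×1 = -5; c[3] = 1×3 = 3. Result coefficients: [2, 4, -5, 3] → 2 + 4z - 5z^2 + 3z^3

2 + 4z - 5z^2 + 3z^3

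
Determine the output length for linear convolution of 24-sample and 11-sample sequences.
Linear/full convolution length: m + n - 1 = 24 + 11 - 1 = 34

34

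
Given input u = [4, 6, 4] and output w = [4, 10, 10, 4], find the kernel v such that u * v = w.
Output length 4 = len(u) + len(v) - 1 ⇒ len(v) = 2. Solve v forward using v[k] = (w[k] - Σ_{i≥1} u[i]·v[k-i]) / u[0]: v[0] = w[0] / u[0] = 4 / 4 = 1; v[1] = (w[1] - 6×1) / u[0] = (10 - 6×1) / 4 = 1. So v = [1, 1]. Forward-check [4, 6, 4] * [1, 1]: w[0] = 4×1 = 4; w[1] = 4×1 + 6×1 = 10; w[2] = 6×1 + 4×1 = 10; w[3] = 4×1 = 4 → [4, 10, 10, 4] ✓

[1, 1]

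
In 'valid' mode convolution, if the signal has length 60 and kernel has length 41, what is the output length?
'Valid' mode counts only positions where the kernel fully overlaps the signal: m - n + 1 = 60 - 41 + 1 = 20

20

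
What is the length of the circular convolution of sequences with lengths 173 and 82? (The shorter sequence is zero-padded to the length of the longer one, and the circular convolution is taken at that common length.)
Circular convolution (zero-padding the shorter input) has length max(m, n) = max(173, 82) = 173

173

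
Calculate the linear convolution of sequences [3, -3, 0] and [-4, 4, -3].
y[0] = 3×-4 = -12; y[1] = 3×4 + -3×-4 = 24; y[2] = 3×-3 + -3×4 + 0×-4 = -21; y[3] = -3×-3 + 0×4 = 9; y[4] = 0×-3 = 0

[-12, 24, -21, 9, 0]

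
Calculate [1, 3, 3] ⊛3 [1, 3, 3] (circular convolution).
Use y[k] = Σ_j f[j]·g[(k-j) mod 3]. y[0] = 1×1 + 3×3 + 3×3 = 19; y[1] = 1×3 + 3×1 + 3×3 = 15; y[2] = 1×3 + 3×3 + 3×1 = 15. Result: [19, 15, 15]

[19, 15, 15]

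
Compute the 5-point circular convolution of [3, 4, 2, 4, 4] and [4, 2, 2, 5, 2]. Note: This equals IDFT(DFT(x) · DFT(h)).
Either evaluate y[k] = Σ_j x[j]·h[(k-j) mod 5] directly, or use IDFT(DFT(x) · DFT(h)). y[0] = 3×4 + 4×2 + 2×5 + 4×2 + 4×2 = 46; y[1] = 3×2 + 4×4 + 2×2 + 4×5 + 4×2 = 54; y[2] = 3×2 + 4×2 + 2×4 + 4×2 + 4×5 = 50; y[3] = 3×5 + 4×2 + 2×2 + 4×4 + 4×2 = 51; y[4] = 3×2 + 4×5 + 2×2 + 4×2 + 4×4 = 54. Result: [46, 54, 50, 51, 54]

[46, 54, 50, 51, 54]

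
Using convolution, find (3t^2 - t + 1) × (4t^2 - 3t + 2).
Ascending coefficients: a = [1, -1, 3], b = [2, -3, 4]. c[0] = 1×2 = 2; c[1] = 1×-3 + -1×2 = -5; c[2] = 1×4 + -1×-3 + 3×2 = 13; c[3] = -1×4 + 3×-3 = -13; c[4] = 3×4 = 12. Result coefficients: [2, -5, 13, -13, 12] → 12t^4 - 13t^3 + 13t^2 - 5t + 2

12t^4 - 13t^3 + 13t^2 - 5t + 2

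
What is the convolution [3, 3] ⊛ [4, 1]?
y[0] = 3×4 = 12; y[1] = 3×1 + 3×4 = 15; y[2] = 3×1 = 3

[12, 15, 3]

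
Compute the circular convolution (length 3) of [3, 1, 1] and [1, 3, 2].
Use y[k] = Σ_j f[j]·g[(k-j) mod 3]. y[0] = 3×1 + 1×2 + 1×3 = 8; y[1] = 3×3 + 1×1 + 1×2 = 12; y[2] = 3×2 + 1×3 + 1×1 = 10. Result: [8, 12, 10]

[8, 12, 10]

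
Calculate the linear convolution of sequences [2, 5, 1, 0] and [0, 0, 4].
y[0] = 2×0 = 0; y[1] = 2×0 + 5×0 = 0; y[2] = 2×4 + 5×0 + 1×0 = 8; y[3] = 5×4 + 1×0 + 0×0 = 20; y[4] = 1×4 + 0×0 = 4; y[5] = 0×4 = 0

[0, 0, 8, 20, 4, 0]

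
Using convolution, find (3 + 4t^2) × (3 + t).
Ascending coefficients: a = [3, 0, 4], b = [3, 1]. c[0] = 3×3 = 9; c[1] = 3×1 + 0×3 = 3; c[2] = 0×1 + 4×3 = 12; c[3] = 4×1 = 4. Result coefficients: [9, 3, 12, 4] → 9 + 3t + 12t^2 + 4t^3

9 + 3t + 12t^2 + 4t^3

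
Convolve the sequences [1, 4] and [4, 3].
y[0] = 1×4 = 4; y[1] = 1×3 + 4×4 = 19; y[2] = 4×3 = 12

[4, 19, 12]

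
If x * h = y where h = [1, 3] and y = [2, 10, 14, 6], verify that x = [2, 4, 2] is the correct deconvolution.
Forward-compute [2, 4, 2] * [1, 3]: y[0] = 2×1 = 2; y[1] = 2×3 + 4×1 = 10; y[2] = 4×3 + 2×1 = 14; y[3] = 2×3 = 6 → [2, 10, 14, 6]. Matches given y = [2, 10, 14, 6], so verified.

Verified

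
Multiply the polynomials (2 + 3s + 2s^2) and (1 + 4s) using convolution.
Ascending coefficients: a = [2, 3, 2], b = [1, 4]. c[0] = 2×1 = 2; c[1] = 2×4 + 3×1 = 11; c[2] = 3×4 + 2×1 = 14; c[3] = 2×4 = 8. Result coefficients: [2, 11, 14, 8] → 2 + 11s + 14s^2 + 8s^3

2 + 11s + 14s^2 + 8s^3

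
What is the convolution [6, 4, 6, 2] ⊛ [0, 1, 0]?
y[0] = 6×0 = 0; y[1] = 6×1 + 4×0 = 6; y[2] = 6×0 + 4×1 + 6×0 = 4; y[3] = 4×0 + 6×1 + 2×0 = 6; y[4] = 6×0 + 2×1 = 2; y[5] = 2×0 = 0

[0, 6, 4, 6, 2, 0]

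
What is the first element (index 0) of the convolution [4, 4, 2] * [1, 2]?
Use y[k] = Σ_i a[i]·b[k-i] at k=0. y[0] = 4×1 = 4

4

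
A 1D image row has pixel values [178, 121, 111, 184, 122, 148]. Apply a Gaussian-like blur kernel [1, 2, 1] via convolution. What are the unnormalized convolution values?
Convolve image row [178, 121, 111, 184, 122, 148] with kernel [1, 2, 1]: y[0] = 178×1 = 178; y[1] = 178×2 + 121×1 = 477; y[2] = 178×1 + 121×2 + 111×1 = 531; y[3] = 121×1 + 111×2 + 184×1 = 527; y[4] = 111×1 + 184×2 + 122×1 = 601; y[5] = 184×1 + 122×2 + 148×1 = 576; y[6] = 122×1 + 148×2 = 418; y[7] = 148×1 = 148 → [178, 477, 531, 527, 601, 576, 418, 148]. Normalization factor = sum(kernel) = 4.

[178, 477, 531, 527, 601, 576, 418, 148]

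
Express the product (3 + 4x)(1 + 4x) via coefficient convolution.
Ascending coefficients: a = [3, 4], b = [1, 4]. c[0] = 3×1 = 3; c[1] = 3×4 + 4×1 = 16; c[2] = 4×4 = 16. Result coefficients: [3, 16, 16] → 3 + 16x + 16x^2

3 + 16x + 16x^2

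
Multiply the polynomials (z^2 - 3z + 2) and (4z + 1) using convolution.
Ascending coefficients: a = [2, -3, 1], b = [1, 4]. c[0] = 2×1 = 2; c[1] = 2×4 + -3×1 = 5; c[2] = -3×4 + 1×1 = -11; c[3] = 1×4 = 4. Result coefficients: [2, 5, -11, 4] → 4z^3 - 11z^2 + 5z + 2

4z^3 - 11z^2 + 5z + 2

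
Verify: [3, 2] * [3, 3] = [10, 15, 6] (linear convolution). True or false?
Recompute linear convolution of [3, 2] and [3, 3]: y[0] = 3×3 = 9; y[1] = 3×3 + 2×3 = 15; y[2] = 2×3 = 6 → [9, 15, 6]. Compare to given [10, 15, 6]: they differ at index 0: given 10, correct 9, so answer: No

No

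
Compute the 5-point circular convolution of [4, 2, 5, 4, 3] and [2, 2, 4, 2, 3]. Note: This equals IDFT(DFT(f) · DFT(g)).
Either evaluate y[k] = Σ_j f[j]·g[(k-j) mod 5] directly, or use IDFT(DFT(f) · DFT(g)). y[0] = 4×2 + 2×3 + 5×2 + 4×4 + 3×2 = 46; y[1] = 4×2 + 2×2 + 5×3 + 4×2 + 3×4 = 47; y[2] = 4×4 + 2×2 + 5×2 + 4×3 + 3×2 = 48; y[3] = 4×2 + 2×4 + 5×2 + 4×2 + 3×3 = 43; y[4] = 4×3 + 2×2 + 5×4 + 4×2 + 3×2 = 50. Result: [46, 47, 48, 43, 50]

[46, 47, 48, 43, 50]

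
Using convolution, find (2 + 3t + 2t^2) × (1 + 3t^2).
Ascending coefficients: a = [2, 3, 2], b = [1, 0, 3]. c[0] = 2×1 = 2; c[1] = 2×0 + 3×1 = 3; c[2] = 2×3 + 3×0 + 2×1 = 8; c[3] = 3×3 + 2×0 = 9; c[4] = 2×3 = 6. Result coefficients: [2, 3, 8, 9, 6] → 2 + 3t + 8t^2 + 9t^3 + 6t^4

2 + 3t + 8t^2 + 9t^3 + 6t^4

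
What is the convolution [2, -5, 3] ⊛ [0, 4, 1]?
y[0] = 2×0 = 0; y[1] = 2×4 + -5×0 = 8; y[2] = 2×1 + -5×4 + 3×0 = -18; y[3] = -5×1 + 3×4 = 7; y[4] = 3×1 = 3

[0, 8, -18, 7, 3]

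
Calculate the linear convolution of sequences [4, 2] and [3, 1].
y[0] = 4×3 = 12; y[1] = 4×1 + 2×3 = 10; y[2] = 2×1 = 2

[12, 10, 2]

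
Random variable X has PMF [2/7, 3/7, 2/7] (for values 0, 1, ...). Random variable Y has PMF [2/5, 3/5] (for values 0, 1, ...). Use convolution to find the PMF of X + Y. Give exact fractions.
P(X+Y=k) = Σ_i P(X=i)·P(Y=k-i) — a convolution of [2/7, 3/7, 2/7] and [2/5, 3/5]. P(X+Y=0) = (2/7)×(2/5) = 4/35; P(X+Y=1) = (2/7)×(3/5) + (3/7)×(2/5) = 6/35 + 6/35 = 12/35; P(X+Y=2) = (3/7)×(3/5) + (2/7)×(2/5) = 9/35 + 4/35 = 13/35; P(X+Y=3) = (2/7)×(3/5) = 6/35. PMF: [4/35, 12/35, 13/35, 6/35] (sums to 1 ✓)

[4/35, 12/35, 13/35, 6/35]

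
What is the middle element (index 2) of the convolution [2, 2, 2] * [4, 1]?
Use y[k] = Σ_i a[i]·b[k-i] at k=2. y[2] = 2×1 + 2×4 = 10

10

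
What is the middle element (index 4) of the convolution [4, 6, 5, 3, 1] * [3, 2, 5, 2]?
Use y[k] = Σ_i a[i]·b[k-i] at k=4. y[4] = 6×2 + 5×5 + 3×2 + 1×3 = 46

46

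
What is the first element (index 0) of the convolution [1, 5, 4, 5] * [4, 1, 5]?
Use y[k] = Σ_i a[i]·b[k-i] at k=0. y[0] = 1×4 = 4

4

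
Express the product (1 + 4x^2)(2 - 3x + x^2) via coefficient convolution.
Ascending coefficients: a = [1, 0, 4], b = [2, -3, 1]. c[0] = 1×2 = 2; c[1] = 1×-3 + 0×2 = -3; c[2] = 1×1 + 0×-3 + 4×2 = 9; c[3] = 0×1 + 4×-3 = -12; c[4] = 4×1 = 4. Result coefficients: [2, -3, 9, -12, 4] → 2 - 3x + 9x^2 - 12x^3 + 4x^4

2 - 3x + 9x^2 - 12x^3 + 4x^4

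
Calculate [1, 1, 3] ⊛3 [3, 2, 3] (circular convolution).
Use y[k] = Σ_j f[j]·g[(k-j) mod 3]. y[0] = 1×3 + 1×3 + 3×2 = 12; y[1] = 1×2 + 1×3 + 3×3 = 14; y[2] = 1×3 + 1×2 + 3×3 = 14. Result: [12, 14, 14]

[12, 14, 14]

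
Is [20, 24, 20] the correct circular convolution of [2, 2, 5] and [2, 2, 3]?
Recompute circular convolution of [2, 2, 5] and [2, 2, 3]: y[0] = 2×2 + 2×3 + 5×2 = 20; y[1] = 2×2 + 2×2 + 5×3 = 23; y[2] = 2×3 + 2×2 + 5×2 = 20 → [20, 23, 20]. Compare to given [20, 24, 20]: they differ at index 1: given 24, correct 23, so answer: No

No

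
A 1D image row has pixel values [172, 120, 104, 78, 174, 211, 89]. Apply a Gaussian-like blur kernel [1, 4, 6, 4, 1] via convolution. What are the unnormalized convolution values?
Convolve image row [172, 120, 104, 78, 174, 211, 89] with kernel [1, 4, 6, 4, 1]: y[0] = 172×1 = 172; y[1] = 172×4 + 120×1 = 808; y[2] = 172×6 + 120×4 + 104×1 = 1616; y[3] = 172×4 + 120×6 + 104×4 + 78×1 = 1902; y[4] = 172×1 + 120×4 + 104×6 + 78×4 + 174×1 = 1762; y[5] = 120×1 + 104×4 + 78×6 + 174×4 + 211×1 = 1911; y[6] = 104×1 + 78×4 + 174×6 + 211×4 + 89×1 = 2393; y[7] = 78×1 + 174×4 + 211×6 + 89×4 = 2396; y[8] = 174×1 + 211×4 + 89×6 = 1552; y[9] = 211×1 + 89×4 = 567; y[10] = 89×1 = 89 → [172, 808, 1616, 1902, 1762, 1911, 2393, 2396, 1552, 567, 89]. Normalization factor = sum(kernel) = 16.

[172, 808, 1616, 1902, 1762, 1911, 2393, 2396, 1552, 567, 89]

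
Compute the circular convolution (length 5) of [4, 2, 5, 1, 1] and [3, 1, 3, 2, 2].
Use y[k] = Σ_j f[j]·g[(k-j) mod 5]. y[0] = 4×3 + 2×2 + 5×2 + 1×3 + 1×1 = 30; y[1] = 4×1 + 2×3 + 5×2 + 1×2 + 1×3 = 25; y[2] = 4×3 + 2×1 + 5×3 + 1×2 + 1×2 = 33; y[3] = 4×2 + 2×3 + 5×1 + 1×3 + 1×2 = 24; y[4] = 4×2 + 2×2 + 5×3 + 1×1 + 1×3 = 31. Result: [30, 25, 33, 24, 31]

[30, 25, 33, 24, 31]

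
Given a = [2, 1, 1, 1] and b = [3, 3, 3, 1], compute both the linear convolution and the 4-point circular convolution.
Linear: y_lin[0] = 2×3 = 6; y_lin[1] = 2×3 + 1×3 = 9; y_lin[2] = 2×3 + 1×3 + 1×3 = 12; y_lin[3] = 2×1 + 1×3 + 1×3 + 1×3 = 11; y_lin[4] = 1×1 + 1×3 + 1×3 = 7; y_lin[5] = 1×1 + 1×3 = 4; y_lin[6] = 1×1 = 1 → [6, 9, 12, 11, 7, 4, 1]. Circular (length 4): y[0] = 2×3 + 1×1 + 1×3 + 1×3 = 13; y[1] = 2×3 + 1×3 + 1×1 + 1×3 = 13; y[2] = 2×3 + 1×3 + 1×3 + 1×1 = 13; y[3] = 2×1 + 1×3 + 1×3 + 1×3 = 11 → [13, 13, 13, 11]

Linear: [6, 9, 12, 11, 7, 4, 1], Circular: [13, 13, 13, 11]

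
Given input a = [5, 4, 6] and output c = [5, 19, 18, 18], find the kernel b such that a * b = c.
Output length 4 = len(a) + len(b) - 1 ⇒ len(b) = 2. Solve b forward using b[k] = (c[k] - Σ_{i≥1} a[i]·b[k-i]) / a[0]: b[0] = c[0] / a[0] = 5 / 5 = 1; b[1] = (c[1] - 4×1) / a[0] = (19 - 4×1) / 5 = 3. So b = [1, 3]. Forward-check [5, 4, 6] * [1, 3]: c[0] = 5×1 = 5; c[1] = 5×3 + 4×1 = 19; c[2] = 4×3 + 6×1 = 18; c[3] = 6×3 = 18 → [5, 19, 18, 18] ✓

[1, 3]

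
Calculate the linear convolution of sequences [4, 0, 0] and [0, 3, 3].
y[0] = 4×0 = 0; y[1] = 4×3 + 0×0 = 12; y[2] = 4×3 + 0×3 + 0×0 = 12; y[3] = 0×3 + 0×3 = 0; y[4] = 0×3 = 0

[0, 12, 12, 0, 0]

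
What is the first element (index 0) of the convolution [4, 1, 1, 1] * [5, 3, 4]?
Use y[k] = Σ_i a[i]·b[k-i] at k=0. y[0] = 4×5 = 20

20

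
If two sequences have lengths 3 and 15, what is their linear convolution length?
Linear/full convolution length: m + n - 1 = 3 + 15 - 1 = 17

17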